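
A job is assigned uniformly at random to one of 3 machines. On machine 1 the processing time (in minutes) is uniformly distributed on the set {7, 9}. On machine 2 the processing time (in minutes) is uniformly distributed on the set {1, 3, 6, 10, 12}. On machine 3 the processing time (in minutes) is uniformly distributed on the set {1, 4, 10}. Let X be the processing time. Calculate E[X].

97/15

E[X | machine 1] = (7+9)/2 = 8.
E[X | machine 2] = (1+3+6+10+12)/5 = 32/5.
E[X | machine 3] = (1+4+10)/3 = 5.
By the law of total expectation,
E[X] = (1/3)·(8) + (1/3)·(32/5) + (1/3)·(5) = 97/15.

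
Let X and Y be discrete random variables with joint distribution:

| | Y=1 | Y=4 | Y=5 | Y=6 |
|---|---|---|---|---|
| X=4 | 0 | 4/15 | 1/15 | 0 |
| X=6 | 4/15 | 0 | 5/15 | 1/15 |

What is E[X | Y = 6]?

P(Y = 6) = 1/15.
Σ X·P over the event = 6·(1/15) = 2/5.
E[X | Y = 6] = (2/5) / (1/15) = 6.

6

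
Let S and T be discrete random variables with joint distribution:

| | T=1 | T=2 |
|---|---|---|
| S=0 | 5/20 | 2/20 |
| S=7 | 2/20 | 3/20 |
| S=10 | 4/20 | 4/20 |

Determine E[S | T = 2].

61/9

P(T = 2) = 9/20.
Σ S·P over the event = 0·(2/20) + 7·(3/20) + 10·(4/20) = 61/20.
E[S | T = 2] = (61/20) / (9/20) = 61/9.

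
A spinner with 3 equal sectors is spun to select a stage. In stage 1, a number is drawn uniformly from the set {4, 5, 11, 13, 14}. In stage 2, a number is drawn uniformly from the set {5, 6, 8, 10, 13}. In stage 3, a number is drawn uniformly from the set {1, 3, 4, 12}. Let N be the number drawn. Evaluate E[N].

38/5

E[N | stage 1] = (4+5+11+13+14)/5 = 47/5.
E[N | stage 2] = (5+6+8+10+13)/5 = 42/5.
E[N | stage 3] = (1+3+4+12)/4 = 5.
E[N] = (1/3)·(47/5) + (1/3)·(42/5) + (1/3)·(5) = 38/5.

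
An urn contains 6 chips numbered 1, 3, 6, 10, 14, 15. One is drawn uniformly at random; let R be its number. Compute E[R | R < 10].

P(R < 10) = 1/2.
Σ over the event: 1·1/6 + 3·1/6 + 6·1/6 = 5/3.
E[R | R < 10] = (5/3) / (1/2) = 10/3.

10/3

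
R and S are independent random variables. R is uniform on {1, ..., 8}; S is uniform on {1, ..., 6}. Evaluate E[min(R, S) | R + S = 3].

Outcomes with R + S = 3: (1,2), (2,1), each with probability 1/48.
E[min(R, S) | R + S = 3] = (1 + 1) / 2 = 1.

1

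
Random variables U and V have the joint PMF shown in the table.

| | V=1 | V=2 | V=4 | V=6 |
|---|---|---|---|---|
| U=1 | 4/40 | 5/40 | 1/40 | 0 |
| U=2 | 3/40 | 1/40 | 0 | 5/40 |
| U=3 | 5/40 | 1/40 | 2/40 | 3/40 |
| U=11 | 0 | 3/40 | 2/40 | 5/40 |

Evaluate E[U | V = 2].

43/10

P(V = 2) = 1/4.
Σ U·P over the event = 1·(5/40) + 2·(1/40) + 3·(1/40) + 11·(3/40) = 43/40.
E[U | V = 2] = (43/40) / (1/4) = 43/10.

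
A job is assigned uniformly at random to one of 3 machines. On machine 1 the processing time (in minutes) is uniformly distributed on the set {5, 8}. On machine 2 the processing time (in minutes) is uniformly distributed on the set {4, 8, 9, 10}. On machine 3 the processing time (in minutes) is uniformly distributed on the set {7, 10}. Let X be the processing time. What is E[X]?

E[X | machine 1] = (5+8)/2 = 13/2.
E[X | machine 2] = (4+8+9+10)/4 = 31/4.
E[X | machine 3] = (7+10)/2 = 17/2.
By the law of total expectation,
E[X] = (1/3)·(13/2) + (1/3)·(31/4) + (1/3)·(17/2) = 91/12.

91/12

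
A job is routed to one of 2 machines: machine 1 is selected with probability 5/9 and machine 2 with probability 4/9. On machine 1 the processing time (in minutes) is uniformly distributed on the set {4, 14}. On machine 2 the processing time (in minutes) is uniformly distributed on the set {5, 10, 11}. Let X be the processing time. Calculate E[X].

239/27

E[X | machine 1] = (4+14)/2 = 9.
E[X | machine 2] = (5+10+11)/3 = 26/3.
By the law of total expectation,
E[X] = (5/9)·(9) + (4/9)·(26/3) = 239/27.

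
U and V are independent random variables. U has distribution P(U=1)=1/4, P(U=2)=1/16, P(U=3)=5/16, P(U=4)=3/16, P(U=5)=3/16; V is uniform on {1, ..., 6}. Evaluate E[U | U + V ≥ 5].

P(U + V ≥ 5) = 77/96.
Summing U·P(x,y) over outcomes with U + V ≥ 5 gives 257/96.
E[U | U + V ≥ 5] = (257/96) / (77/96) = 257/77.

257/77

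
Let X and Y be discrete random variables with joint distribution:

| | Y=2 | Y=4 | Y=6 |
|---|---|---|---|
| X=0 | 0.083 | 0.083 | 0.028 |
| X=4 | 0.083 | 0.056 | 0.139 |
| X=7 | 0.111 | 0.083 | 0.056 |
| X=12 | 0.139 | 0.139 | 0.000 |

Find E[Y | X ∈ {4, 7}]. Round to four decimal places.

P(X ∈ {4, 7}) = 0.528.
Σ Y·P over the event = 2·(0.083) + 4·(0.056) + 6·(0.139) + 2·(0.111) + 4·(0.083) + 6·(0.056) = 2.114.
E[Y | X ∈ {4, 7}] = (2.114) / (0.528) = 4.0038.

4.0038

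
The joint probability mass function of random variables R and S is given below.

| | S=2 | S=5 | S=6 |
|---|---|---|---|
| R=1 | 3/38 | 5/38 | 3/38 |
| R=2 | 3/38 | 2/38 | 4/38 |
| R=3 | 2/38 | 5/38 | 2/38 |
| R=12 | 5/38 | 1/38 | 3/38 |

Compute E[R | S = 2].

P(S = 2) = 13/38.
Σ R·P over the event = 1·(3/38) + 2·(3/38) + 3·(2/38) + 12·(5/38) = 75/38.
E[R | S = 2] = (75/38) / (13/38) = 75/13.

75/13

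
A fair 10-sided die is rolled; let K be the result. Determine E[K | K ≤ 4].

5/2

Given K ≤ 4, K is equally likely to be any of {1, 2, 3, 4}.
E[K | K ≤ 4] = (1 + 2 + 3 + 4) / 4 = 5/2.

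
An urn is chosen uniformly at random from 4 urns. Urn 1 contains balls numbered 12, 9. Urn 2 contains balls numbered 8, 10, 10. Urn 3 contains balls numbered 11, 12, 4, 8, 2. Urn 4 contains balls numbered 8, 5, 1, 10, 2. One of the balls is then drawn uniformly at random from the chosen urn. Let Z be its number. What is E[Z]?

E[Z | urn 1] = (12+9)/2 = 21/2.
E[Z | urn 2] = (8+10+10)/3 = 28/3.
E[Z | urn 3] = (11+12+4+8+2)/5 = 37/5.
E[Z | urn 4] = (8+5+1+10+2)/5 = 26/5.
By the law of total expectation,
E[Z] = (1/4)·(21/2) + (1/4)·(28/3) + (1/4)·(37/5) + (1/4)·(26/5) = 973/120.

973/120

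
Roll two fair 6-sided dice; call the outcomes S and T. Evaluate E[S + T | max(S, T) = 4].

44/7

Outcomes with max(S, T) = 4: (1,4), (2,4), (3,4), (4,1), (4,2), (4,3), (4,4), each with probability 1/36.
E[S + T | max(S, T) = 4] = (5 + 6 + 7 + 5 + 6 + 7 + 8) / 7 = 44/7.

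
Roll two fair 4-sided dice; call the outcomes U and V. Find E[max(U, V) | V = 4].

4

Outcomes with V = 4: (1,4), (2,4), (3,4), (4,4), each with probability 1/16.
E[max(U, V) | V = 4] = (4 + 4 + 4 + 4) / 4 = 4.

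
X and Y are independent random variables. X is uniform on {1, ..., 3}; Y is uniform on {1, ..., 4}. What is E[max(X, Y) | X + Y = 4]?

Outcomes with X + Y = 4: (1,3), (2,2), (3,1), each with probability 1/12.
E[max(X, Y) | X + Y = 4] = (3 + 2 + 3) / 3 = 8/3.

8/3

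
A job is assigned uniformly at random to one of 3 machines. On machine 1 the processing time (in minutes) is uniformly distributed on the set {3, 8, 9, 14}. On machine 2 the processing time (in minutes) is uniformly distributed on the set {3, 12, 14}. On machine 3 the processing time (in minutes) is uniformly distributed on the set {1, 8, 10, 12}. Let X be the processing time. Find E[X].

E[X | machine 1] = (3+8+9+14)/4 = 17/2.
E[X | machine 2] = (3+12+14)/3 = 29/3.
E[X | machine 3] = (1+8+10+12)/4 = 31/4.
E[X] = (1/3)·(17/2) + (1/3)·(29/3) + (1/3)·(31/4) = 311/36.

311/36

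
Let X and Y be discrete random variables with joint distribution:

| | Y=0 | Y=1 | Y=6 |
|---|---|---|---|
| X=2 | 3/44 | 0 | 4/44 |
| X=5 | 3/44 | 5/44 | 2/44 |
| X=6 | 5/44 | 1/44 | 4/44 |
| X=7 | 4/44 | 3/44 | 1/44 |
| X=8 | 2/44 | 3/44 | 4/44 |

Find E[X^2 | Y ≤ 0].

P(Y ≤ 0) = 17/44.
Σ X^2·P over the event = 4·(3/44) + 25·(3/44) + 36·(5/44) + 49·(4/44) + 64·(2/44) = 591/44.
E[X^2 | Y ≤ 0] = (591/44) / (17/44) = 591/17.

591/17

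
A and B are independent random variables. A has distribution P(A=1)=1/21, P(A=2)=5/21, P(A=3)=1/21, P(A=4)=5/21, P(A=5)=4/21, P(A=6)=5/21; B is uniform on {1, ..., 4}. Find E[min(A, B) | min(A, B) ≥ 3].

P(min(A, B) ≥ 3) = 5/14.
Summing min(A,B)·P(x,y) over outcomes with min(A, B) ≥ 3 gives 26/21.
E[min(A, B) | min(A, B) ≥ 3] = (26/21) / (5/14) = 52/15.

52/15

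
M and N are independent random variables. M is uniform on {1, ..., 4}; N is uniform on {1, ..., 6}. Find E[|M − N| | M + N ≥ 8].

Outcomes with M + N ≥ 8: (2,6), (3,5), (3,6), (4,4), (4,5), (4,6), each with probability 1/24.
E[|M − N| | M + N ≥ 8] = (4 + 2 + 3 + 0 + 1 + 2) / 6 = 2.

2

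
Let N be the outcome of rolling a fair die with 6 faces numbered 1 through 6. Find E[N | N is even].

Given N is even, N is equally likely to be any of {2, 4, 6}.
E[N | N is even] = (2 + 4 + 6) / 3 = 4.

4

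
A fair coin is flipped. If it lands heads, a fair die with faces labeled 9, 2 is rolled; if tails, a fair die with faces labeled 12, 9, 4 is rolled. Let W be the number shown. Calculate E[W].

E[W | heads] = (9+2)/2 = 11/2.
E[W | tails] = (12+9+4)/3 = 25/3.
E[W] = (1/2)·(11/2) + (1/2)·(25/3) = 83/12.

83/12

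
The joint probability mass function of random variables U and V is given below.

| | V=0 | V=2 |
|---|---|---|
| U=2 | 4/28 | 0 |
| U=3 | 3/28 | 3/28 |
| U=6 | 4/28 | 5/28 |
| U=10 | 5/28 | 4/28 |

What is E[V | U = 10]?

8/9

P(U = 10) = 9/28.
Summing V·P(U=x,V=y) over the conditioning event gives 2/7.
E[V | U = 10] = (2/7) / (9/28) = 8/9.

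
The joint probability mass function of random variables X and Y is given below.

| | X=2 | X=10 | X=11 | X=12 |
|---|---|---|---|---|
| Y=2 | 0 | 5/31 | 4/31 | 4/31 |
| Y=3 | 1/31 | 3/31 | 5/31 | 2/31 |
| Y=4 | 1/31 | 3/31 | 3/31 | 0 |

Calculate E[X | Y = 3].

111/11

P(Y = 3) = 11/31.
Σ X·P over the event = 2·(1/31) + 10·(3/31) + 11·(5/31) + 12·(2/31) = 111/31.
E[X | Y = 3] = (111/31) / (11/31) = 111/11.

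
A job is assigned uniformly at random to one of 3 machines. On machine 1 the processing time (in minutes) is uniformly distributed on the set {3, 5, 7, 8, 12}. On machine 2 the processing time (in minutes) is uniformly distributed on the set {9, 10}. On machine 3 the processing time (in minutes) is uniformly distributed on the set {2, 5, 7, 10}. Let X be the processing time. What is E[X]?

E[X | machine 1] = (3+5+7+8+12)/5 = 7.
E[X | machine 2] = (9+10)/2 = 19/2.
E[X | machine 3] = (2+5+7+10)/4 = 6.
E[X] = (1/3)·(7) + (1/3)·(19/2) + (1/3)·(6) = 15/2.

15/2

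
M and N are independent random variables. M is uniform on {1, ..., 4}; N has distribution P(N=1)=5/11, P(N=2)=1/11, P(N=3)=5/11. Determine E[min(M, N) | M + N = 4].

12/11

P(M + N = 4) = 1/4.
Summing min(M,N)·P(x,y) over outcomes with M + N = 4 gives 3/11.
E[min(M, N) | M + N = 4] = (3/11) / (1/4) = 12/11.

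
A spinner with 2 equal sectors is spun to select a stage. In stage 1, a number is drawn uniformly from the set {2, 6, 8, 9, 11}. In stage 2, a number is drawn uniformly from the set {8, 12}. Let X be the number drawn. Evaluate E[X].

E[X | stage 1] = (2+6+8+9+11)/5 = 36/5.
E[X | stage 2] = (8+12)/2 = 10.
E[X] = (1/2)·(36/5) + (1/2)·(10) = 43/5.

43/5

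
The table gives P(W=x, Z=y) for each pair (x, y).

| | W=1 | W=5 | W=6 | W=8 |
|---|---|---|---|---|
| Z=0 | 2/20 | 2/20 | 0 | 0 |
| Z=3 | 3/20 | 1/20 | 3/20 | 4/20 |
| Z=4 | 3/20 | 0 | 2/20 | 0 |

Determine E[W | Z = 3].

P(Z = 3) = 11/20.
Σ W·P over the event = 1·(3/20) + 5·(1/20) + 6·(3/20) + 8·(4/20) = 29/10.
E[W | Z = 3] = (29/10) / (11/20) = 58/11.

58/11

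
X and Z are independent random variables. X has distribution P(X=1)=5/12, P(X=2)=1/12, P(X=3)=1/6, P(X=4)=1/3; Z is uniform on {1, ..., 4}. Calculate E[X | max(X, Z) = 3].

25/12

P(max(X, Z) = 3) = 1/4.
Summing X·P(x,y) over outcomes with max(X, Z) = 3 gives 25/48.
E[X | max(X, Z) = 3] = (25/48) / (1/4) = 25/12.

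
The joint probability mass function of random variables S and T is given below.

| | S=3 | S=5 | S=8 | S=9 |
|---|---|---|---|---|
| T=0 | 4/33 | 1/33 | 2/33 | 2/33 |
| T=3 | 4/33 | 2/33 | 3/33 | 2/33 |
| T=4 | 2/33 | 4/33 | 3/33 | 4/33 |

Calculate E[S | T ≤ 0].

P(T ≤ 0) = 3/11.
Σ S·P over the event = 3·(4/33) + 5·(1/33) + 8·(2/33) + 9·(2/33) = 17/11.
E[S | T ≤ 0] = (17/11) / (3/11) = 17/3.

17/3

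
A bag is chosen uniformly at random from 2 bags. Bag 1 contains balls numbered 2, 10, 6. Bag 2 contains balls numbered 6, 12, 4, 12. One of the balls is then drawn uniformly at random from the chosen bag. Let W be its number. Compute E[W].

29/4

E[W | bag 1] = (2+10+6)/3 = 6.
E[W | bag 2] = (6+12+4+12)/4 = 17/2.
E[W] = (1/2)·(6) + (1/2)·(17/2) = 29/4.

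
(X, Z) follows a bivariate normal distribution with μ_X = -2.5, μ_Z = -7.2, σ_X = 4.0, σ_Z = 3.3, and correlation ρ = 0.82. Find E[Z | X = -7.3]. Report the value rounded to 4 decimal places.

-10.4472

E[Z | X=x] = μ_Z + ρ(σ_Z/σ_X)(x − μ_X) for jointly normal variables.
E[Z | X=-7.3] = -7.2 + (0.82)·(3.3/4.0)·(-7.3 − (-2.5)) = -7.2 + (0.6765)·(-4.8) = -10.4472.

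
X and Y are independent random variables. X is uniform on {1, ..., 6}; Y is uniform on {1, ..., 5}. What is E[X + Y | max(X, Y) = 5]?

70/9

Outcomes with max(X, Y) = 5: (1,5), (2,5), (3,5), (4,5), (5,1), (5,2), (5,3), (5,4), (5,5), each with probability 1/30.
E[X + Y | max(X, Y) = 5] = (6 + 7 + 8 + 9 + 6 + 7 + 8 + 9 + 10) / 9 = 70/9.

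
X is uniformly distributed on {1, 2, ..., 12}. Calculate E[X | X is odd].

6

Given X is odd, X is equally likely to be any of {1, 3, 5, 7, 9, 11}.
E[X | X is odd] = (1 + 3 + 5 + 7 + 9 + 11) / 6 = 6.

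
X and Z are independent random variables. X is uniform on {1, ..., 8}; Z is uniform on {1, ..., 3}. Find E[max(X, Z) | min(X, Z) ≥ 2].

71/14

P(min(X, Z) ≥ 2) = 7/12.
Summing max(X,Z)·P(x,y) over outcomes with min(X, Z) ≥ 2 gives 71/24.
E[max(X, Z) | min(X, Z) ≥ 2] = (71/24) / (7/12) = 71/14.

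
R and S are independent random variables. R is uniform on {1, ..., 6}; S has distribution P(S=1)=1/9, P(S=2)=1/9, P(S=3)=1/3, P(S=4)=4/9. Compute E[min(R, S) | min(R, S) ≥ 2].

3

P(min(R, S) ≥ 2) = 20/27.
Summing min(R,S)·P(x,y) over outcomes with min(R, S) ≥ 2 gives 20/9.
E[min(R, S) | min(R, S) ≥ 2] = (20/9) / (20/27) = 3.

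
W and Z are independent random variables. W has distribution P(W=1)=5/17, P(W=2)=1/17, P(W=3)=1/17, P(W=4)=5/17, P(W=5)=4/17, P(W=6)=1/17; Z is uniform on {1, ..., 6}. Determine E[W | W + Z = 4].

P(W + Z = 4) = 7/102.
Summing W·P(x,y) over outcomes with W + Z = 4 gives 5/51.
E[W | W + Z = 4] = (5/51) / (7/102) = 10/7.

10/7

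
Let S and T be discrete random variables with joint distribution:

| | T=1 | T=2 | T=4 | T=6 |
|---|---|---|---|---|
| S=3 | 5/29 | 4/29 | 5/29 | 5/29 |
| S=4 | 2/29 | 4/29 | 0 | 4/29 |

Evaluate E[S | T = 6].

P(T = 6) = 9/29.
Σ S·P over the event = 3·(5/29) + 4·(4/29) = 31/29.
E[S | T = 6] = (31/29) / (9/29) = 31/9.

31/9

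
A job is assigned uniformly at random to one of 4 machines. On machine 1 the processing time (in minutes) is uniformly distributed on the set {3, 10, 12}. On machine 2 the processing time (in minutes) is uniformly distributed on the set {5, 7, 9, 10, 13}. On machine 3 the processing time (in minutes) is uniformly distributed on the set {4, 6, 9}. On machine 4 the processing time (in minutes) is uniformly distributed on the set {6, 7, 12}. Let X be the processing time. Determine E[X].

E[X | machine 1] = (3+10+12)/3 = 25/3.
E[X | machine 2] = (5+7+9+10+13)/5 = 44/5.
E[X | machine 3] = (4+6+9)/3 = 19/3.
E[X | machine 4] = (6+7+12)/3 = 25/3.
By the law of total expectation,
E[X] = (1/4)·(25/3) + (1/4)·(44/5) + (1/4)·(19/3) + (1/4)·(25/3) = 159/20.

159/20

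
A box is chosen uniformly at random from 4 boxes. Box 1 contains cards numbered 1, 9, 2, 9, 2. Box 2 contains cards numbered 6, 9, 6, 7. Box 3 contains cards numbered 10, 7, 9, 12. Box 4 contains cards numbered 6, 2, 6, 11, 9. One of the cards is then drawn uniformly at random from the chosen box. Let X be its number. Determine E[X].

279/40

E[X | box 1] = (1+9+2+9+2)/5 = 23/5.
E[X | box 2] = (6+9+6+7)/4 = 7.
E[X | box 3] = (10+7+9+12)/4 = 19/2.
E[X | box 4] = (6+2+6+11+9)/5 = 34/5.
By the law of total expectation,
E[X] = (1/4)·(23/5) + (1/4)·(7) + (1/4)·(19/2) + (1/4)·(34/5) = 279/40.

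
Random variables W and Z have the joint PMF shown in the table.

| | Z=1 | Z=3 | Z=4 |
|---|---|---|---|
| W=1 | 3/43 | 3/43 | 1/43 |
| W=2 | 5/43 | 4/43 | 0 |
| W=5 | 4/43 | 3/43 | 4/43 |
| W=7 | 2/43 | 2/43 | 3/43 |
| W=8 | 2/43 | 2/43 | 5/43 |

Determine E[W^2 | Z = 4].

P(Z = 4) = 13/43.
Σ W^2·P over the event = 1·(1/43) + 25·(4/43) + 49·(3/43) + 64·(5/43) = 568/43.
E[W^2 | Z = 4] = (568/43) / (13/43) = 568/13.

568/13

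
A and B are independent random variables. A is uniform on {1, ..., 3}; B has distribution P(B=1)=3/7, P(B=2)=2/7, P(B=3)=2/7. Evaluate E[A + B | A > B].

P(A > B) = 8/21.
Summing (A+B)·P(x,y) over outcomes with A > B gives 31/21.
E[A + B | A > B] = (31/21) / (8/21) = 31/8.

31/8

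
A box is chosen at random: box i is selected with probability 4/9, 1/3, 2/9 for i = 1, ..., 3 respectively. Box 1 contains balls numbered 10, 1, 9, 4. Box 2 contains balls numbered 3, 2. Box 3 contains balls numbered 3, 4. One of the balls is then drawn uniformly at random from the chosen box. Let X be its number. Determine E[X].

E[X | box 1] = (10+1+9+4)/4 = 6.
E[X | box 2] = (3+2)/2 = 5/2.
E[X | box 3] = (3+4)/2 = 7/2.
By the law of total expectation,
E[X] = (4/9)·(6) + (1/3)·(5/2) + (2/9)·(7/2) = 77/18.

77/18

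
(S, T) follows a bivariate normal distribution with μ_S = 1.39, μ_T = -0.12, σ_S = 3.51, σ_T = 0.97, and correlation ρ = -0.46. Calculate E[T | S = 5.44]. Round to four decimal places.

-0.6348

E[T | S=x] = μ_T + ρ(σ_T/σ_S)(x − μ_S) for jointly normal variables.
E[T | S=5.44] = -0.12 + (-0.46)·(0.97/3.51)·(5.44 − (1.39)) = -0.12 + (-0.12712)·(4.05) = -0.6348.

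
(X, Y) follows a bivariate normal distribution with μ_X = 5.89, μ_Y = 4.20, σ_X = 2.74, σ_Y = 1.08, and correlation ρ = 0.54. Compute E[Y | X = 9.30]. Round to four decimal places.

4.9258

E[Y | X=x] = μ_Y + ρ(σ_Y/σ_X)(x − μ_X) for jointly normal variables.
E[Y | X=9.30] = 4.20 + (0.54)·(1.08/2.74)·(9.30 − (5.89)) = 4.20 + (0.21285)·(3.41) = 4.9258.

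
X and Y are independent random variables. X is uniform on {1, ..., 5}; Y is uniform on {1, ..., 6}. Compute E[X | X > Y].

4

P(X > Y) = 1/3.
Summing X·P(x,y) over outcomes with X > Y gives 4/3.
E[X | X > Y] = (4/3) / (1/3) = 4.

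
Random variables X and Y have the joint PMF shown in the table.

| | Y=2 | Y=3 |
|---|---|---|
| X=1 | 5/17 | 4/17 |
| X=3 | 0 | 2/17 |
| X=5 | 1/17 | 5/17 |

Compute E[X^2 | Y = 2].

5

P(Y = 2) = 6/17.
Σ X^2·P over the event = 1·(5/17) + 25·(1/17) = 30/17.
E[X^2 | Y = 2] = (30/17) / (6/17) = 5.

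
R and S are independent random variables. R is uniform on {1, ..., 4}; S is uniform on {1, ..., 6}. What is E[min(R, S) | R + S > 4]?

43/18

P(R + S > 4) = 3/4.
Summing min(R,S)·P(x,y) over outcomes with R + S > 4 gives 43/24.
E[min(R, S) | R + S > 4] = (43/24) / (3/4) = 43/18.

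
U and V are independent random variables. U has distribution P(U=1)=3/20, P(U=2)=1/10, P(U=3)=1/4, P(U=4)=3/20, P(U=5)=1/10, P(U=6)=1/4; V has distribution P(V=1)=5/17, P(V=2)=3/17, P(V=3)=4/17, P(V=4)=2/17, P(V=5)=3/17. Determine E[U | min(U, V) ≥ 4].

26/5

P(min(U, V) ≥ 4) = 5/34.
Summing U·P(x,y) over outcomes with min(U, V) ≥ 4 gives 13/17.
E[U | min(U, V) ≥ 4] = (13/17) / (5/34) = 26/5.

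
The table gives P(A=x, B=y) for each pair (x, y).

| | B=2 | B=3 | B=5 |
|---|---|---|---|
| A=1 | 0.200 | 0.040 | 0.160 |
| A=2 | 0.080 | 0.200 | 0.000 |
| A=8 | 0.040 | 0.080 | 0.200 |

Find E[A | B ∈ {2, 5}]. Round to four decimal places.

3.5882

P(B ∈ {2, 5}) = 0.680.
Σ A·P over the event = 1·(0.200) + 1·(0.160) + 2·(0.080) + 8·(0.040) + 8·(0.200) = 2.440.
E[A | B ∈ {2, 5}] = (2.440) / (0.680) = 3.5882.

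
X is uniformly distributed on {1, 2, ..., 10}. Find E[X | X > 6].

Given X > 6, X is equally likely to be any of {7, 8, 9, 10}.
E[X | X > 6] = (7 + 8 + 9 + 10) / 4 = 17/2.

17/2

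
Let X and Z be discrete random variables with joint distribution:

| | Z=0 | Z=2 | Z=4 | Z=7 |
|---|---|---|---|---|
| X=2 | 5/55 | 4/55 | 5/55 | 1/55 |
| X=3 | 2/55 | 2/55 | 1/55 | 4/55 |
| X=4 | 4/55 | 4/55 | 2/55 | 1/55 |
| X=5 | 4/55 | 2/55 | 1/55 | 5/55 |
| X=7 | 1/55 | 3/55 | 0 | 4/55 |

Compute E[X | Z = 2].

61/15

P(Z = 2) = 3/11.
Σ X·P over the event = 2·(4/55) + 3·(2/55) + 4·(4/55) + 5·(2/55) + 7·(3/55) = 61/55.
E[X | Z = 2] = (61/55) / (3/11) = 61/15.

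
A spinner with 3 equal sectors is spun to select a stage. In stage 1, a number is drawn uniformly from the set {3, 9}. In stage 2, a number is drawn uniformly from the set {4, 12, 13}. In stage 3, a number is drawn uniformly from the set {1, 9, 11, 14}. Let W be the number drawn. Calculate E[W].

E[W | stage 1] = (3+9)/2 = 6.
E[W | stage 2] = (4+12+13)/3 = 29/3.
E[W | stage 3] = (1+9+11+14)/4 = 35/4.
By the law of total expectation,
E[W] = (1/3)·(6) + (1/3)·(29/3) + (1/3)·(35/4) = 293/36.

293/36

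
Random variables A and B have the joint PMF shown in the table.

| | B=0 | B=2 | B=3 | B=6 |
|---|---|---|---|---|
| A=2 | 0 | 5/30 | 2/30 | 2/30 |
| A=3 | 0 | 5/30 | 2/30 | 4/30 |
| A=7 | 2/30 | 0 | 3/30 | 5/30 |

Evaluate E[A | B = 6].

51/11

P(B = 6) = 11/30.
Summing A·P(A=x,B=y) over the conditioning event gives 17/10.
E[A | B = 6] = (17/10) / (11/30) = 51/11.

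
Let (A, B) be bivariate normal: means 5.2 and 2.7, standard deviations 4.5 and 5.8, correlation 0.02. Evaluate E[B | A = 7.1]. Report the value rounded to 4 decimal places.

E[B | A=x] = μ_B + ρ(σ_B/σ_A)(x − μ_A) for jointly normal variables.
E[B | A=7.1] = 2.7 + (0.02)·(5.8/4.5)·(7.1 − (5.2)) = 2.7 + (0.025778)·(1.9) = 2.7490.

2.7490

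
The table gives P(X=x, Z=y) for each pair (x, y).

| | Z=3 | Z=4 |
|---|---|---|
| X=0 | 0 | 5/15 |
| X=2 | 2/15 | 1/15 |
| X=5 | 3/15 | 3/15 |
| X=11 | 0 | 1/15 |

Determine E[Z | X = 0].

P(X = 0) = 1/3.
Σ Z·P over the event = 4·(5/15) = 4/3.
E[Z | X = 0] = (4/3) / (1/3) = 4.

4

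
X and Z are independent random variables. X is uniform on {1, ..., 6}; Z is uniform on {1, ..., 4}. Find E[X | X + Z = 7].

Outcomes with X + Z = 7: (3,4), (4,3), (5,2), (6,1), each with probability 1/24.
E[X | X + Z = 7] = (3 + 4 + 5 + 6) / 4 = 9/2.

9/2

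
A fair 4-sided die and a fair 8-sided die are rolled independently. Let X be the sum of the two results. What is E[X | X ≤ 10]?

P(X ≤ 10) = 29/32.
E[X | X ≤ 10] = (95/16) / (29/32) = 190/29.

190/29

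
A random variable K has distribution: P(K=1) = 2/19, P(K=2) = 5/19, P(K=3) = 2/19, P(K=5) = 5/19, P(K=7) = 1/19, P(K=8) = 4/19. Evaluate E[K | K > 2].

P(K > 2) = 12/19.
Σ over the event: 3·2/19 + 5·5/19 + 7·1/19 + 8·4/19 = 70/19.
E[K | K > 2] = (70/19) / (12/19) = 35/6.

35/6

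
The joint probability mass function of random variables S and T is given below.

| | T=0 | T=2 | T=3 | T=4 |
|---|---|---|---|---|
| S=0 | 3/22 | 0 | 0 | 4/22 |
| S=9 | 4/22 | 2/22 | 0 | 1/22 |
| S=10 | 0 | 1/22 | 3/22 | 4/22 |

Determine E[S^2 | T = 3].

100

P(T = 3) = 3/22.
Σ S^2·P over the event = 100·(3/22) = 150/11.
E[S^2 | T = 3] = (150/11) / (3/22) = 100.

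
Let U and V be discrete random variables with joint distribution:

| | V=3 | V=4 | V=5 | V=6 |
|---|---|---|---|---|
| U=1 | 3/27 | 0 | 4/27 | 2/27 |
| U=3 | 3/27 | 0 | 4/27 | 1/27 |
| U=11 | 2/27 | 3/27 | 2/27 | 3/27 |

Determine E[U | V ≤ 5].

5

P(V ≤ 5) = 7/9.
Σ U·P over the event = 1·(3/27) + 1·(4/27) + 3·(3/27) + 3·(4/27) + 11·(2/27) + 11·(3/27) + 11·(2/27) = 35/9.
E[U | V ≤ 5] = (35/9) / (7/9) = 5.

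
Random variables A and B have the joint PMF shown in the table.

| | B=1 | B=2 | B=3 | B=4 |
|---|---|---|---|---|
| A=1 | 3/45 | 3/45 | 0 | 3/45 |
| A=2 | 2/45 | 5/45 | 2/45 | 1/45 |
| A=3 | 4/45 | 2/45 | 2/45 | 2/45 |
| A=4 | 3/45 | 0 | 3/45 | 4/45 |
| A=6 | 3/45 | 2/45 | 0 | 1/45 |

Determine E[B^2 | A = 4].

P(A = 4) = 2/9.
Summing B^2·P(A=x,B=y) over the conditioning event gives 94/45.
E[B^2 | A = 4] = (94/45) / (2/9) = 47/5.

47/5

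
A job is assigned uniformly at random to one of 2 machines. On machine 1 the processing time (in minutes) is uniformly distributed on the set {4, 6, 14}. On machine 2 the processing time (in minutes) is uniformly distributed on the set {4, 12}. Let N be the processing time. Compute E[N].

8

E[N | machine 1] = (4+6+14)/3 = 8.
E[N | machine 2] = (4+12)/2 = 8.
By the law of total expectation,
E[N] = (1/2)·(8) + (1/2)·(8) = 8.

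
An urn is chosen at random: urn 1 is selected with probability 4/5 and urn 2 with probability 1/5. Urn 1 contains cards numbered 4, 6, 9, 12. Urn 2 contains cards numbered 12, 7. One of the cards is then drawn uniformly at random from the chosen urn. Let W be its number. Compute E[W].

81/10

E[W | urn 1] = (4+6+9+12)/4 = 31/4.
E[W | urn 2] = (12+7)/2 = 19/2.
E[W] = (4/5)·(31/4) + (1/5)·(19/2) = 81/10.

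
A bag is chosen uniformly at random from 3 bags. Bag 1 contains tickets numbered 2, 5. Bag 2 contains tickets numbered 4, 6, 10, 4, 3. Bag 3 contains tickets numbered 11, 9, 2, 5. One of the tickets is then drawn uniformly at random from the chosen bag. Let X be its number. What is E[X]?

313/60

E[X | bag 1] = (2+5)/2 = 7/2.
E[X | bag 2] = (4+6+10+4+3)/5 = 27/5.
E[X | bag 3] = (11+9+2+5)/4 = 27/4.
By the law of total expectation,
E[X] = (1/3)·(7/2) + (1/3)·(27/5) + (1/3)·(27/4) = 313/60.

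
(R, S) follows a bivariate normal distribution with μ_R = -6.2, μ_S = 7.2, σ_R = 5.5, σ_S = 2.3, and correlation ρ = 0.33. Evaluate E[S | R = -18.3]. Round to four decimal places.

5.5302

For a bivariate normal, E[S | R=x] = μ_S + ρ·(σ_S/σ_R)·(x − μ_R).
E[S | R=-18.3] = 7.2 + (0.33)·(2.3/5.5)·(-18.3 − (-6.2)) = 7.2 + (0.138)·(-12.1) = 5.5302.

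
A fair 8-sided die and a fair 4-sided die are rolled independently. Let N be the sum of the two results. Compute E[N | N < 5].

10/3

P(N < 5) = 3/16.
Σ over the event: 2·1/32 + 3·1/16 + 4·3/32 = 5/8.
E[N | N < 5] = (5/8) / (3/16) = 10/3.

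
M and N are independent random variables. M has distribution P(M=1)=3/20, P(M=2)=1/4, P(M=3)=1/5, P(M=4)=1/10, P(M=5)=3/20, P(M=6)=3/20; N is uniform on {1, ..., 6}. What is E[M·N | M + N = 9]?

113/6

P(M + N = 9) = 1/10.
Summing MN·P(x,y) over outcomes with M + N = 9 gives 113/60.
E[M·N | M + N = 9] = (113/60) / (1/10) = 113/6.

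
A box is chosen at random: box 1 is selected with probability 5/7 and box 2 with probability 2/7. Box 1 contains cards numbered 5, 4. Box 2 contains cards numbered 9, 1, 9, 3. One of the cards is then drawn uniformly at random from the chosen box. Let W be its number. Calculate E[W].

E[W | box 1] = (5+4)/2 = 9/2.
E[W | box 2] = (9+1+9+3)/4 = 11/2.
E[W] = (5/7)·(9/2) + (2/7)·(11/2) = 67/14.

67/14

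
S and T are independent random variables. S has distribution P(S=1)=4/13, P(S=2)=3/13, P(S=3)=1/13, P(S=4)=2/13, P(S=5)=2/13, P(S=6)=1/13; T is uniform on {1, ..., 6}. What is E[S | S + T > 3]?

208/67

P(S + T > 3) = 67/78.
Summing S·P(x,y) over outcomes with S + T > 3 gives 8/3.
E[S | S + T > 3] = (8/3) / (67/78) = 208/67.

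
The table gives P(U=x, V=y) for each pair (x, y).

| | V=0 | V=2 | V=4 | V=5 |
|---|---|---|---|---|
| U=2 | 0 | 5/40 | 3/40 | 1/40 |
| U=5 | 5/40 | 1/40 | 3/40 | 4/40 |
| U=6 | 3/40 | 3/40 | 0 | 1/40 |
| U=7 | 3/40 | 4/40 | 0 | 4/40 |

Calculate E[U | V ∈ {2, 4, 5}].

P(V ∈ {2, 4, 5}) = 29/40.
Summing U·P(U=x,V=y) over the conditioning event gives 69/20.
E[U | V ∈ {2, 4, 5}] = (69/20) / (29/40) = 138/29.

138/29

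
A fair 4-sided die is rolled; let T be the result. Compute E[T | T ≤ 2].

3/2

Given T ≤ 2, T is equally likely to be any of {1, 2}.
E[T | T ≤ 2] = (1 + 2) / 2 = 3/2.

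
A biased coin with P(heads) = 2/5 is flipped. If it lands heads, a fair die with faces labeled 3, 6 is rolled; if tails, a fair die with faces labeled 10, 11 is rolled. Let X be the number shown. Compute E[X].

81/10

E[X | heads] = (3+6)/2 = 9/2.
E[X | tails] = (10+11)/2 = 21/2.
E[X] = (2/5)·(9/2) + (3/5)·(21/2) = 81/10.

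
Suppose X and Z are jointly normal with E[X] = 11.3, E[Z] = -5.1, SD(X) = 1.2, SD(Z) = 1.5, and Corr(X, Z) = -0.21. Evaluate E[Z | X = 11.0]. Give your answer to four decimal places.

-5.0213

The regression of Z on X has slope ρ·σ_Z/σ_X and passes through (μ_X, μ_Z).
E[Z | X=11.0] = -5.1 + (-0.21)·(1.5/1.2)·(11.0 − (11.3)) = -5.1 + (-0.2625)·(-0.3) = -5.0213.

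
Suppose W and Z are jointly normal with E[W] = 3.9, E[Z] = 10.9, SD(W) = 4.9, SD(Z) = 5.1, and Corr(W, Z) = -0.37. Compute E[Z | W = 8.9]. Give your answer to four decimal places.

The regression of Z on W has slope ρ·σ_Z/σ_W and passes through (μ_W, μ_Z).
E[Z | W=8.9] = 10.9 + (-0.37)·(5.1/4.9)·(8.9 − (3.9)) = 10.9 + (-0.3851)·(5) = 8.9745.

8.9745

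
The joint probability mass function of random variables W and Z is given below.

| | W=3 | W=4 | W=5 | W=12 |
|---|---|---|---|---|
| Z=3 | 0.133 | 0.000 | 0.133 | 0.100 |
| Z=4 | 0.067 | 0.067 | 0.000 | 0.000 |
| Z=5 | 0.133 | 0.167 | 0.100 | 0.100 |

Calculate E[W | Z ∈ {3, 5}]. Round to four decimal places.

5.8095

P(Z ∈ {3, 5}) = 0.866.
Σ W·P over the event = 3·(0.133) + 3·(0.133) + 4·(0.167) + 5·(0.133) + 5·(0.100) + 12·(0.100) + 12·(0.100) = 5.031.
E[W | Z ∈ {3, 5}] = (5.031) / (0.866) = 5.8095.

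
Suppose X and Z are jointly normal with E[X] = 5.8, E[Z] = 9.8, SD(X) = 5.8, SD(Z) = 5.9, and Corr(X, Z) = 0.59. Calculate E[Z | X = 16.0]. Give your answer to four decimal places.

15.9218

For a bivariate normal, E[Z | X=x] = μ_Z + ρ·(σ_Z/σ_X)·(x − μ_X).
E[Z | X=16.0] = 9.8 + (0.59)·(5.9/5.8)·(16.0 − (5.8)) = 9.8 + (0.600172)·(10.2) = 15.9218.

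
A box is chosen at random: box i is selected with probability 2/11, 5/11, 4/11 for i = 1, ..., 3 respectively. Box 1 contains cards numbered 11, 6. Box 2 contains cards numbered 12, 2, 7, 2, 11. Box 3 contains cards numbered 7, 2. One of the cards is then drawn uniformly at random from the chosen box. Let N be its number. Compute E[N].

E[N | box 1] = (11+6)/2 = 17/2.
E[N | box 2] = (12+2+7+2+11)/5 = 34/5.
E[N | box 3] = (7+2)/2 = 9/2.
By the law of total expectation,
E[N] = (2/11)·(17/2) + (5/11)·(34/5) + (4/11)·(9/2) = 69/11.

69/11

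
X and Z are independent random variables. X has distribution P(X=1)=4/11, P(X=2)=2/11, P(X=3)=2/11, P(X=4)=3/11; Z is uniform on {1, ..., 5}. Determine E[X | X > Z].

P(X > Z) = 3/11.
Summing X·P(x,y) over outcomes with X > Z gives 52/55.
E[X | X > Z] = (52/55) / (3/11) = 52/15.

52/15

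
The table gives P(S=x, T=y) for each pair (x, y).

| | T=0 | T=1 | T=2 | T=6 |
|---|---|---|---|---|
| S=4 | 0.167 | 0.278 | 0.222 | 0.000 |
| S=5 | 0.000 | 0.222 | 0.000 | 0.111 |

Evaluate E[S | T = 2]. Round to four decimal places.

4.0000

P(T = 2) = 0.222.
Σ S·P over the event = 4·(0.222) = 0.888.
E[S | T = 2] = (0.888) / (0.222) = 4.0000.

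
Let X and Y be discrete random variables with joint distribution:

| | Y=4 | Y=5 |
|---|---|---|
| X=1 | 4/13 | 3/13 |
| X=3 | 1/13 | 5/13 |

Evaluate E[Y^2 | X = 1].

P(X = 1) = 7/13.
Σ Y^2·P over the event = 16·(4/13) + 25·(3/13) = 139/13.
E[Y^2 | X = 1] = (139/13) / (7/13) = 139/7.

139/7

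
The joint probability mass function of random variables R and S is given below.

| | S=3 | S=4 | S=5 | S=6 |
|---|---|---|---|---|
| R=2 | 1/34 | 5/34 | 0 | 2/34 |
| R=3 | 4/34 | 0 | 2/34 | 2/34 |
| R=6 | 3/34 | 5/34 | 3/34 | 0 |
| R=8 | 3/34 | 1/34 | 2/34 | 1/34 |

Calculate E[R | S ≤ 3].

P(S ≤ 3) = 11/34.
Σ R·P over the event = 2·(1/34) + 3·(4/34) + 6·(3/34) + 8·(3/34) = 28/17.
E[R | S ≤ 3] = (28/17) / (11/34) = 56/11.

56/11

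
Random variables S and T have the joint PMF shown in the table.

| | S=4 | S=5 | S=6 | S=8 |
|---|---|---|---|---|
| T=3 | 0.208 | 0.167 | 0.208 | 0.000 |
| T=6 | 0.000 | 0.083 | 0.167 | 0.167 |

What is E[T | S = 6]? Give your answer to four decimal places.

4.3360

P(S = 6) = 0.375.
Σ T·P over the event = 3·(0.208) + 6·(0.167) = 1.626.
E[T | S = 6] = (1.626) / (0.375) = 4.3360.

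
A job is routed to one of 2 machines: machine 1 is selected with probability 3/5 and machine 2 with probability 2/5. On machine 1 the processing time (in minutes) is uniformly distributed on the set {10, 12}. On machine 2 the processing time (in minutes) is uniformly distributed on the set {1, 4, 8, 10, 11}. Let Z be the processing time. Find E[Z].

E[Z | machine 1] = (10+12)/2 = 11.
E[Z | machine 2] = (1+4+8+10+11)/5 = 34/5.
E[Z] = (3/5)·(11) + (2/5)·(34/5) = 233/25.

233/25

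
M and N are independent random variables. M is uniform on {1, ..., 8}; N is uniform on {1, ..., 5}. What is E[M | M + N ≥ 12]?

23/3

Outcomes with M + N ≥ 12: (7,5), (8,4), (8,5), each with probability 1/40.
E[M | M + N ≥ 12] = (7 + 8 + 8) / 3 = 23/3.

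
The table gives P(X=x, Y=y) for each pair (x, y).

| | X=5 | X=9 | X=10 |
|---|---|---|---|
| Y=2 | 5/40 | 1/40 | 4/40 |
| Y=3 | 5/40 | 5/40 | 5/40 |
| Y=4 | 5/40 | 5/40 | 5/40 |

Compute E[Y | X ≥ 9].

16/5

P(X ≥ 9) = 5/8.
Summing Y·P(X=x,Y=y) over the conditioning event gives 2.
E[Y | X ≥ 9] = (2) / (5/8) = 16/5.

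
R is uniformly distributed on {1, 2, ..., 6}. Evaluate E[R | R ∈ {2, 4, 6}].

4

P(R ∈ {2, 4, 6}) = 1/2.
Σ over the event: 2·1/6 + 4·1/6 + 6·1/6 = 2.
E[R | R ∈ {2, 4, 6}] = (2) / (1/2) = 4.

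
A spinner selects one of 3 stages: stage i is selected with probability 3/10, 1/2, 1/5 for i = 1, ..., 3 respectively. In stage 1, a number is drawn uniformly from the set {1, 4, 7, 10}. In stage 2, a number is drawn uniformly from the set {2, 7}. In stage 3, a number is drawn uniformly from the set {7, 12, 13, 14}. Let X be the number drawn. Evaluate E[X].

E[X | stage 1] = (1+4+7+10)/4 = 11/2.
E[X | stage 2] = (2+7)/2 = 9/2.
E[X | stage 3] = (7+12+13+14)/4 = 23/2.
By the law of total expectation,
E[X] = (3/10)·(11/2) + (1/2)·(9/2) + (1/5)·(23/2) = 31/5.

31/5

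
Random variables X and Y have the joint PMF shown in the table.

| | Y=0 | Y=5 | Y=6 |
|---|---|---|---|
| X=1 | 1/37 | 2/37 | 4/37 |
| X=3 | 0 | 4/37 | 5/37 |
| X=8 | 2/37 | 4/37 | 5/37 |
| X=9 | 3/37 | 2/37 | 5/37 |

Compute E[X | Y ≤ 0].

P(Y ≤ 0) = 6/37.
Σ X·P over the event = 1·(1/37) + 8·(2/37) + 9·(3/37) = 44/37.
E[X | Y ≤ 0] = (44/37) / (6/37) = 22/3.

22/3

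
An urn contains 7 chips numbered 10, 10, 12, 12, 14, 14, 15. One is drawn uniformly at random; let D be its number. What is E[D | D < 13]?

P(D < 13) = 4/7.
Σ over the event: 10·2/7 + 12·2/7 = 44/7.
E[D | D < 13] = (44/7) / (4/7) = 11.

11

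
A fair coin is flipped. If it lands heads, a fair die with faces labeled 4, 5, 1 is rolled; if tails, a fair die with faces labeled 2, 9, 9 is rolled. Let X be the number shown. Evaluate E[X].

5

E[X | heads] = (4+5+1)/3 = 10/3.
E[X | tails] = (2+9+9)/3 = 20/3.
E[X] = (1/2)·(10/3) + (1/2)·(20/3) = 5.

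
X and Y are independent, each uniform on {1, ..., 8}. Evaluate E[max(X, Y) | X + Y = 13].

Outcomes with X + Y = 13: (5,8), (6,7), (7,6), (8,5), each with probability 1/64.
E[max(X, Y) | X + Y = 13] = (8 + 7 + 7 + 8) / 4 = 15/2.

15/2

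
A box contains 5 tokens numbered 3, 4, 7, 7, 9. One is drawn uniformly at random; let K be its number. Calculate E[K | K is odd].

13/2

P(K is odd) = 4/5.
Σ over the event: 3·1/5 + 7·2/5 + 9·1/5 = 26/5.
E[K | K is odd] = (26/5) / (4/5) = 13/2.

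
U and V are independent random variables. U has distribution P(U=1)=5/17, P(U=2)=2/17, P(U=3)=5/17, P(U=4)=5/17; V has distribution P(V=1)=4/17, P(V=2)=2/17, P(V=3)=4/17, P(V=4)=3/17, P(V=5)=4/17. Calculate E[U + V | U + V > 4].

P(U + V > 4) = 207/289.
Summing (U+V)·P(x,y) over outcomes with U + V > 4 gives 1362/289.
E[U + V | U + V > 4] = (1362/289) / (207/289) = 454/69.

454/69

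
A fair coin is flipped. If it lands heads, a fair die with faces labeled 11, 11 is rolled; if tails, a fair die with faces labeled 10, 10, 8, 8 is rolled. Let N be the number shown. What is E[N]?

10

E[N | heads] = (11+11)/2 = 11.
E[N | tails] = (10+10+8+8)/4 = 9.
E[N] = (1/2)·(11) + (1/2)·(9) = 10.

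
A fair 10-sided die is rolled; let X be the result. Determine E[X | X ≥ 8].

Given X ≥ 8, X is equally likely to be any of {8, 9, 10}.
E[X | X ≥ 8] = (8 + 9 + 10) / 3 = 9.

9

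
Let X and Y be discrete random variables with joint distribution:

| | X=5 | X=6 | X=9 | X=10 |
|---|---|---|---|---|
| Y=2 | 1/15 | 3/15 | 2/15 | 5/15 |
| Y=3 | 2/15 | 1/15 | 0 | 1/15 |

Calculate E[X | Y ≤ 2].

91/11

P(Y ≤ 2) = 11/15.
Σ X·P over the event = 5·(1/15) + 6·(3/15) + 9·(2/15) + 10·(5/15) = 91/15.
E[X | Y ≤ 2] = (91/15) / (11/15) = 91/11.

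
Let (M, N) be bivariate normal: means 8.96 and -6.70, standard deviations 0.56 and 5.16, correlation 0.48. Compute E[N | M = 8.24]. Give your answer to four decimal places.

-9.8845

E[N | M=x] = μ_N + ρ(σ_N/σ_M)(x − μ_M) for jointly normal variables.
E[N | M=8.24] = -6.70 + (0.48)·(5.16/0.56)·(8.24 − (8.96)) = -6.70 + (4.4229)·(-0.72) = -9.8845.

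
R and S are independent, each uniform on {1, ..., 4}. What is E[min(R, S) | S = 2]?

P(S = 2) = 1/4.
Summing min(R,S)·P(x,y) over outcomes with S = 2 gives 7/16.
E[min(R, S) | S = 2] = (7/16) / (1/4) = 7/4.

7/4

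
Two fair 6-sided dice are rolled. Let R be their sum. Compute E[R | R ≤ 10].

P(R ≤ 10) = 11/12.
E[R | R ≤ 10] = (109/18) / (11/12) = 218/33.

218/33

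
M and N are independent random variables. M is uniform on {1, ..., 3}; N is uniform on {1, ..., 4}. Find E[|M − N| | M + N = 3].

1

Outcomes with M + N = 3: (1,2), (2,1), each with probability 1/12.
E[|M − N| | M + N = 3] = (1 + 1) / 2 = 1.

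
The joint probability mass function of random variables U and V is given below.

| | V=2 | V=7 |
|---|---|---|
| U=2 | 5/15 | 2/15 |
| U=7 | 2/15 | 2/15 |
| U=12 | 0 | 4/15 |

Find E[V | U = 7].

P(U = 7) = 4/15.
Σ V·P over the event = 2·(2/15) + 7·(2/15) = 6/5.
E[V | U = 7] = (6/5) / (4/15) = 9/2.

9/2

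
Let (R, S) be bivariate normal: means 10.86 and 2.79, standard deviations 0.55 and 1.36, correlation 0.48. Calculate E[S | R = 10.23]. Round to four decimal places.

E[S | R=x] = μ_S + ρ(σ_S/σ_R)(x − μ_R) for jointly normal variables.
E[S | R=10.23] = 2.79 + (0.48)·(1.36/0.55)·(10.23 − (10.86)) = 2.79 + (1.18691)·(-0.63) = 2.0422.

2.0422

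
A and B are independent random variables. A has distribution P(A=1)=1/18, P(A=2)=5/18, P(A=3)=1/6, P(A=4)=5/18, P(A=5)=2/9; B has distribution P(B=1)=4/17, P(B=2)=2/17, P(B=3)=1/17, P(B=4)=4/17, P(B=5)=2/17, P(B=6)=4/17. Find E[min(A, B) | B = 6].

P(B = 6) = 4/17.
Summing min(A,B)·P(x,y) over outcomes with B = 6 gives 40/51.
E[min(A, B) | B = 6] = (40/51) / (4/17) = 10/3.

10/3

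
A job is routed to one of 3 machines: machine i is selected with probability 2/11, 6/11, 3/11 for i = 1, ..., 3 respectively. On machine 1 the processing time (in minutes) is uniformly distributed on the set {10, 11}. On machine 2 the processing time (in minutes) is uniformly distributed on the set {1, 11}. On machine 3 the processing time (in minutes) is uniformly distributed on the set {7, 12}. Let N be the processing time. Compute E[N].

E[N | machine 1] = (10+11)/2 = 21/2.
E[N | machine 2] = (1+11)/2 = 6.
E[N | machine 3] = (7+12)/2 = 19/2.
E[N] = (2/11)·(21/2) + (6/11)·(6) + (3/11)·(19/2) = 171/22.

171/22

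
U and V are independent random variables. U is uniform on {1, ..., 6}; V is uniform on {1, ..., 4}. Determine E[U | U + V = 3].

3/2

Outcomes with U + V = 3: (1,2), (2,1), each with probability 1/24.
E[U | U + V = 3] = (1 + 2) / 2 = 3/2.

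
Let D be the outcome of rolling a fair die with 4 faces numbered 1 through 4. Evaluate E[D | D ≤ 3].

Given D ≤ 3, D is equally likely to be any of {1, 2, 3}.
E[D | D ≤ 3] = (1 + 2 + 3) / 3 = 2.

2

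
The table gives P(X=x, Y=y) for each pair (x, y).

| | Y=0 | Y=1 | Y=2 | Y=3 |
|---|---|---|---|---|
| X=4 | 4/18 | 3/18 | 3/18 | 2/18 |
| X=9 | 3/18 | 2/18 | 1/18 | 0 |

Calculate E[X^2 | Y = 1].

P(Y = 1) = 5/18.
Σ X^2·P over the event = 16·(3/18) + 81·(2/18) = 35/3.
E[X^2 | Y = 1] = (35/3) / (5/18) = 42.

42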